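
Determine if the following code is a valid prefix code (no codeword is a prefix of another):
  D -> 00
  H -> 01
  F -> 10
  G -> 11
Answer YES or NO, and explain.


Checking each pair (does one codeword prefix another?):
  D='00' vs H='01': no prefix
  D='00' vs F='10': no prefix
  D='00' vs G='11': no prefix
  H='01' vs D='00': no prefix
  H='01' vs F='10': no prefix
  H='01' vs G='11': no prefix
  F='10' vs D='00': no prefix
  F='10' vs H='01': no prefix
  F='10' vs G='11': no prefix
  G='11' vs D='00': no prefix
  G='11' vs H='01': no prefix
  G='11' vs F='10': no prefix
No violation found over all pairs.

YES -- this is a valid prefix code. No codeword is a prefix of any other codeword.


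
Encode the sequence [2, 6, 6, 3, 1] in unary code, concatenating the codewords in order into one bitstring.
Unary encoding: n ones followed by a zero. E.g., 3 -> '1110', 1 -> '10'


Encode each number as n ones followed by a terminating 0:
  2 -> 110 (3 bits)
  6 -> 1111110 (7 bits)
  6 -> 1111110 (7 bits)
  3 -> 1110 (4 bits)
  1 -> 10 (2 bits)
Total length = 3 + 7 + 7 + 4 + 2 = 23 bits.

Unary([2, 6, 6, 3, 1]) = 11011111101111110111010 (23 bits)


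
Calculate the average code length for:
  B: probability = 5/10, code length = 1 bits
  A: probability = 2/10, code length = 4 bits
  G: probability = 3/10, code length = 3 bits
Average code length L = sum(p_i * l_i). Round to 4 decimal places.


Weighted contributions p_i * l_i:
  B: (5/10) * 1 = 5/10
  A: (2/10) * 4 = 8/10
  G: (3/10) * 3 = 9/10
Sum = (5 + 8 + 9)/10 = 22/10

L = 22/10 = 2.2000 bits/symbol


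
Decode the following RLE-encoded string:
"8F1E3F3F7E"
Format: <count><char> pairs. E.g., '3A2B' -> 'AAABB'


Expanding each <count><char> pair:
  8F -> 'FFFFFFFF'
  1E -> 'E'
  3F -> 'FFF'
  3F -> 'FFF'
  7E -> 'EEEEEEE'

Decoded = FFFFFFFFEFFFFFFEEEEEEE


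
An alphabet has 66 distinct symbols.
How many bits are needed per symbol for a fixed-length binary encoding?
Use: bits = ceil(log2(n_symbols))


log2(66) = 6.0444
Bracket: 2^6 = 64 < 66 <= 2^7 = 128
So ceil(log2(66)) = 7

bits = ceil(log2(66)) = ceil(6.0444) = 7 bits


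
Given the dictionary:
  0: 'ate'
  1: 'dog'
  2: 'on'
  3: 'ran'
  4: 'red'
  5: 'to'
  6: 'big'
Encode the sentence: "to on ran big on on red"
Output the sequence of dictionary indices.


Look up each word in the dictionary:
  'to' -> 5
  'on' -> 2
  'ran' -> 3
  'big' -> 6
  'on' -> 2
  'on' -> 2
  'red' -> 4

Encoded: [5, 2, 3, 6, 2, 2, 4]


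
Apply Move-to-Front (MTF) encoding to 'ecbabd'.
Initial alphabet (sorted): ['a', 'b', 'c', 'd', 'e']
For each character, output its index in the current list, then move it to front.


MTF encoding:
'e': index 4 in ['a', 'b', 'c', 'd', 'e'] -> ['e', 'a', 'b', 'c', 'd']
'c': index 3 in ['e', 'a', 'b', 'c', 'd'] -> ['c', 'e', 'a', 'b', 'd']
'b': index 3 in ['c', 'e', 'a', 'b', 'd'] -> ['b', 'c', 'e', 'a', 'd']
'a': index 3 in ['b', 'c', 'e', 'a', 'd'] -> ['a', 'b', 'c', 'e', 'd']
'b': index 1 in ['a', 'b', 'c', 'e', 'd'] -> ['b', 'a', 'c', 'e', 'd']
'd': index 4 in ['b', 'a', 'c', 'e', 'd'] -> ['d', 'b', 'a', 'c', 'e']


Output: [4, 3, 3, 3, 1, 4]


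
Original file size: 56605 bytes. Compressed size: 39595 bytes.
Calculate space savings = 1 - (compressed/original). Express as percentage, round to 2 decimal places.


ratio = compressed/original = 39595/56605 = 0.699497
savings = 1 - ratio = 1 - 0.699497 = 0.300503
as a percentage: 0.300503 * 100 = 30.05%

Space savings = 1 - 39595/56605 = 30.05%


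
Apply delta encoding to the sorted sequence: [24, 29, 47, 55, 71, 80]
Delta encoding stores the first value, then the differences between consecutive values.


First value: 24
Deltas:
  29 - 24 = 5
  47 - 29 = 18
  55 - 47 = 8
  71 - 55 = 16
  80 - 71 = 9


Delta encoded: [24, 5, 18, 8, 16, 9]


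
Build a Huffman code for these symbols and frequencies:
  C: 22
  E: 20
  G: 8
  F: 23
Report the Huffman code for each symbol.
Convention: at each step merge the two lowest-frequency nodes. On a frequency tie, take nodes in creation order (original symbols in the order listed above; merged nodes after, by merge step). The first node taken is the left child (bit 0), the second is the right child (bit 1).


Huffman tree construction:
Step 1: Merge G(8) + E(20) = 28
Step 2: Merge C(22) + F(23) = 45
Step 3: Merge (G+E)(28) + (C+F)(45) = 73
Read each symbol's code off the tree from the root (left child = 0, right child = 1).

Codes:
  C: 10 (length 2)
  E: 01 (length 2)
  G: 00 (length 2)
  F: 11 (length 2)
Average code length: 146/73 = 2.0000 bits/symbol


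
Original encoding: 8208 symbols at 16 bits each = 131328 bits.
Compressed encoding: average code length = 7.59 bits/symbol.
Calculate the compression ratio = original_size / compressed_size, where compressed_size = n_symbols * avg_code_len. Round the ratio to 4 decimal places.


original_size = n_symbols * orig_bits = 8208 * 16 = 131328 bits
compressed_size = n_symbols * avg_code_len = 8208 * 7.59 = 62298.72 bits
ratio = original_size / compressed_size = 131328 / 62298.72 = 2.108

Compression ratio = 2.108


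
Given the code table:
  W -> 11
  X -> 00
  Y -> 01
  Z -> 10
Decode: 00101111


Decoding:
00 -> X
10 -> Z
11 -> W
11 -> W


Result: XZWW


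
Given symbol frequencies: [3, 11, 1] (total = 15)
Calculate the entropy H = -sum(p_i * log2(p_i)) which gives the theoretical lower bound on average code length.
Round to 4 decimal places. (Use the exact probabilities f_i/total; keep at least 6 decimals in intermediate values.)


Per-symbol terms -p_i * log2(p_i) with p_i = f_i/15:
  p = 3/15 = 0.200000: log2(p) = -2.321928, -p*log2(p) = 0.464386
  p = 11/15 = 0.733333: log2(p) = -0.447459, -p*log2(p) = 0.328137
  p = 1/15 = 0.066667: log2(p) = -3.906891, -p*log2(p) = 0.260459
H = 0.464386 + 0.328137 + 0.260459 = 1.052982

H = 1.053 bits/symbol


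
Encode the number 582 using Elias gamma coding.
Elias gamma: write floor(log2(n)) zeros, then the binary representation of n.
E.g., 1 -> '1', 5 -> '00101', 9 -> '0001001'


num_bits = floor(log2(582)) + 1 = 10
leading_zeros = num_bits - 1 = 9
binary(582) = 1001000110

Elias gamma(582) = '000000000' + '1001000110' = 0000000001001000110 (19 bits)


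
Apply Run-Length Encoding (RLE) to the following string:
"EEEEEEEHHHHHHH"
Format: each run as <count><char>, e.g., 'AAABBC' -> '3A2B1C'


Scanning runs left to right:
  i=0: run of 'E' x 7 -> '7E'
  i=7: run of 'H' x 7 -> '7H'

RLE = 7E7H


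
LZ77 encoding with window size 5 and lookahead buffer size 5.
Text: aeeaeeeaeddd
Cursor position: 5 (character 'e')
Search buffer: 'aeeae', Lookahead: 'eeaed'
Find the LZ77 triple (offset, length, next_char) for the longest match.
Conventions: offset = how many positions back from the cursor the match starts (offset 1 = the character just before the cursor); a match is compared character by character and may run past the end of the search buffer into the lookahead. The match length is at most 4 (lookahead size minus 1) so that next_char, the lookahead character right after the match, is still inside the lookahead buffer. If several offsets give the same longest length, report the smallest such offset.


Try each offset into the search buffer:
  offset=1 (pos 4, char 'e'): match length 2
  offset=2 (pos 3, char 'a'): match length 0
  offset=3 (pos 2, char 'e'): match length 1
  offset=4 (pos 1, char 'e'): match length 4
  offset=5 (pos 0, char 'a'): match length 0
Longest match has length 4 at offset 4.
next_char = character at position 5 + 4 = 9 -> 'd'

Best match: offset=4, length=4 (matching 'eeae' starting at position 1)
LZ77 triple: (4, 4, 'd')


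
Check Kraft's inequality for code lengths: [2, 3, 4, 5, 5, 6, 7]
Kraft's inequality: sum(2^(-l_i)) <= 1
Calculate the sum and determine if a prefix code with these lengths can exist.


Sum = 2^(-2) + 2^(-3) + 2^(-4) + 2^(-5) + 2^(-5) + 2^(-6) + 2^(-7)
    = 0.25 + 0.125 + 0.0625 + 0.03125 + 0.03125 + 0.015625 + 0.0078125
    = 67/128 = 0.5234375
Since 0.5234375 <= 1, Kraft's inequality IS satisfied.
A prefix code with these lengths CAN exist.

Kraft sum = 0.5234375. Satisfied.


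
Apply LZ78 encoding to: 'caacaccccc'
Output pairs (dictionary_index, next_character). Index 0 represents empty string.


LZ78 encoding steps:
Dictionary: {0: ''}
Step 1: w='' (idx 0), next='c' -> output (0, 'c'), add 'c' as idx 1
Step 2: w='' (idx 0), next='a' -> output (0, 'a'), add 'a' as idx 2
Step 3: w='a' (idx 2), next='c' -> output (2, 'c'), add 'ac' as idx 3
Step 4: w='ac' (idx 3), next='c' -> output (3, 'c'), add 'acc' as idx 4
Step 5: w='c' (idx 1), next='c' -> output (1, 'c'), add 'cc' as idx 5
Step 6: w='c' (idx 1), end of input -> output (1, '')


Encoded: [(0, 'c'), (0, 'a'), (2, 'c'), (3, 'c'), (1, 'c'), (1, '')]


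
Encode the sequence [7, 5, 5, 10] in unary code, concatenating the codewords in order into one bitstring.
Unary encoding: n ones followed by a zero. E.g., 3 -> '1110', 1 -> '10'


Encode each number as n ones followed by a terminating 0:
  7 -> 11111110 (8 bits)
  5 -> 111110 (6 bits)
  5 -> 111110 (6 bits)
  10 -> 11111111110 (11 bits)
Total length = 8 + 6 + 6 + 11 = 31 bits.

Unary([7, 5, 5, 10]) = 1111111011111011111011111111110 (31 bits)


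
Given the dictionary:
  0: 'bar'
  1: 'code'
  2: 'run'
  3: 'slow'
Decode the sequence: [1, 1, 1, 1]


Look up each index in the dictionary:
  1 -> 'code'
  1 -> 'code'
  1 -> 'code'
  1 -> 'code'

Decoded: "code code code code"


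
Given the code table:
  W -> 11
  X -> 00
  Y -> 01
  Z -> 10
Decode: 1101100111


Decoding:
11 -> W
01 -> Y
10 -> Z
01 -> Y
11 -> W


Result: WYZYW


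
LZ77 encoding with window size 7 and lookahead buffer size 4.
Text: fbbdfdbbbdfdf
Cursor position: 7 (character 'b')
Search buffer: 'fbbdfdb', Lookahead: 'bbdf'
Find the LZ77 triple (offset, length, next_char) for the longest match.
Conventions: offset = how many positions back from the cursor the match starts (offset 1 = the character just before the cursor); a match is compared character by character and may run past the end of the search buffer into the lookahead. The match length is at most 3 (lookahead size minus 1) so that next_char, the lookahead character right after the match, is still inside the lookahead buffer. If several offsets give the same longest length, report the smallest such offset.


Try each offset into the search buffer:
  offset=1 (pos 6, char 'b'): match length 2
  offset=2 (pos 5, char 'd'): match length 0
  offset=3 (pos 4, char 'f'): match length 0
  offset=4 (pos 3, char 'd'): match length 0
  offset=5 (pos 2, char 'b'): match length 1
  offset=6 (pos 1, char 'b'): match length 3
  offset=7 (pos 0, char 'f'): match length 0
Longest match has length 3 at offset 6.
next_char = character at position 7 + 3 = 10 -> 'f'

Best match: offset=6, length=3 (matching 'bbd' starting at position 1)
LZ77 triple: (6, 3, 'f')


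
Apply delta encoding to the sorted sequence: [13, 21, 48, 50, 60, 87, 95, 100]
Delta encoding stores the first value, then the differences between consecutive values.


First value: 13
Deltas:
  21 - 13 = 8
  48 - 21 = 27
  50 - 48 = 2
  60 - 50 = 10
  87 - 60 = 27
  95 - 87 = 8
  100 - 95 = 5


Delta encoded: [13, 8, 27, 2, 10, 27, 8, 5]


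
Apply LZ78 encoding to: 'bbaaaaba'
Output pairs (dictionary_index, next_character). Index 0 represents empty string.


LZ78 encoding steps:
Dictionary: {0: ''}
Step 1: w='' (idx 0), next='b' -> output (0, 'b'), add 'b' as idx 1
Step 2: w='b' (idx 1), next='a' -> output (1, 'a'), add 'ba' as idx 2
Step 3: w='' (idx 0), next='a' -> output (0, 'a'), add 'a' as idx 3
Step 4: w='a' (idx 3), next='a' -> output (3, 'a'), add 'aa' as idx 4
Step 5: w='ba' (idx 2), end of input -> output (2, '')


Encoded: [(0, 'b'), (1, 'a'), (0, 'a'), (3, 'a'), (2, '')]


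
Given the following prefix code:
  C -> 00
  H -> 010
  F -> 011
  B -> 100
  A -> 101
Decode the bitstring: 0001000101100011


Decoding step by step:
Bits 00 -> C
Bits 010 -> H
Bits 00 -> C
Bits 101 -> A
Bits 100 -> B
Bits 011 -> F


Decoded message: CHCABF


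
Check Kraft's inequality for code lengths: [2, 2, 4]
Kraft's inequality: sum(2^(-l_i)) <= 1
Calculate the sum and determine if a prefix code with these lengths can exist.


Sum = 2^(-2) + 2^(-2) + 2^(-4)
    = 0.25 + 0.25 + 0.0625
    = 9/16 = 0.5625
Since 0.5625 <= 1, Kraft's inequality IS satisfied.
A prefix code with these lengths CAN exist.

Kraft sum = 0.5625. Satisfied.


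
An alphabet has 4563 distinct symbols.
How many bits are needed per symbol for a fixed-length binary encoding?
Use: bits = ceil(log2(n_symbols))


log2(4563) = 12.1558
Bracket: 2^12 = 4096 < 4563 <= 2^13 = 8192
So ceil(log2(4563)) = 13

bits = ceil(log2(4563)) = ceil(12.1558) = 13 bits


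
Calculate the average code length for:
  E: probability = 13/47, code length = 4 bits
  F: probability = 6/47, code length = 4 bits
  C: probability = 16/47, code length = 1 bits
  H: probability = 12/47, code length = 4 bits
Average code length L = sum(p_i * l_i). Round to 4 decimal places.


Weighted contributions p_i * l_i:
  E: (13/47) * 4 = 52/47
  F: (6/47) * 4 = 24/47
  C: (16/47) * 1 = 16/47
  H: (12/47) * 4 = 48/47
Sum = (52 + 24 + 16 + 48)/47 = 140/47

L = 140/47 = 2.9787 bits/symbol


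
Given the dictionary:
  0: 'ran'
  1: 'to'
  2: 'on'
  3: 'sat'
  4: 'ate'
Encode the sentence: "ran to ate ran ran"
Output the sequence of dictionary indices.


Look up each word in the dictionary:
  'ran' -> 0
  'to' -> 1
  'ate' -> 4
  'ran' -> 0
  'ran' -> 0

Encoded: [0, 1, 4, 0, 0]


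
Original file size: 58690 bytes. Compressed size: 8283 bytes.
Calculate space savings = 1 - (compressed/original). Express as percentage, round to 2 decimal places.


ratio = compressed/original = 8283/58690 = 0.141131
savings = 1 - ratio = 1 - 0.141131 = 0.858869
as a percentage: 0.858869 * 100 = 85.89%

Space savings = 1 - 8283/58690 = 85.89%


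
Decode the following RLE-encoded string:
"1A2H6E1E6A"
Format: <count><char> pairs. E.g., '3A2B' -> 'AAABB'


Expanding each <count><char> pair:
  1A -> 'A'
  2H -> 'HH'
  6E -> 'EEEEEE'
  1E -> 'E'
  6A -> 'AAAAAA'

Decoded = AHHEEEEEEEAAAAAA


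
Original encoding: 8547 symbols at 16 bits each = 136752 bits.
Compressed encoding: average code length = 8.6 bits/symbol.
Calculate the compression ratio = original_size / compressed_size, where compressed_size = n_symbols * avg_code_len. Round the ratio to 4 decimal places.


original_size = n_symbols * orig_bits = 8547 * 16 = 136752 bits
compressed_size = n_symbols * avg_code_len = 8547 * 8.6 = 73504.2 bits
ratio = original_size / compressed_size = 136752 / 73504.2 = 1.8605

Compression ratio = 1.8605


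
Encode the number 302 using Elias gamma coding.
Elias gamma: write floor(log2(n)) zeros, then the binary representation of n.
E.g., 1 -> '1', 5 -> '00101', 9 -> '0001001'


num_bits = floor(log2(302)) + 1 = 9
leading_zeros = num_bits - 1 = 8
binary(302) = 100101110

Elias gamma(302) = '00000000' + '100101110' = 00000000100101110 (17 bits)


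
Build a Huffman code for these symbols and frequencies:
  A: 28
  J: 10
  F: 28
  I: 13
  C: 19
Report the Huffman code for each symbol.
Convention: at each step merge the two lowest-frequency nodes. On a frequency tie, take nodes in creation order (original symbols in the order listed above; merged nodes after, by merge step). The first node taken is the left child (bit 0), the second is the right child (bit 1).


Huffman tree construction:
Step 1: Merge J(10) + I(13) = 23
Step 2: Merge C(19) + (J+I)(23) = 42
Step 3: Merge A(28) + F(28) = 56
Step 4: Merge (C+(J+I))(42) + (A+F)(56) = 98
Read each symbol's code off the tree from the root (left child = 0, right child = 1).

Codes:
  A: 10 (length 2)
  J: 010 (length 3)
  F: 11 (length 2)
  I: 011 (length 3)
  C: 00 (length 2)
Average code length: 219/98 = 2.2347 bits/symbol


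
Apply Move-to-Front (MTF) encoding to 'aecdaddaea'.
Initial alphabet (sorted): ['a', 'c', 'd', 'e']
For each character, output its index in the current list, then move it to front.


MTF encoding:
'a': index 0 in ['a', 'c', 'd', 'e'] -> ['a', 'c', 'd', 'e']
'e': index 3 in ['a', 'c', 'd', 'e'] -> ['e', 'a', 'c', 'd']
'c': index 2 in ['e', 'a', 'c', 'd'] -> ['c', 'e', 'a', 'd']
'd': index 3 in ['c', 'e', 'a', 'd'] -> ['d', 'c', 'e', 'a']
'a': index 3 in ['d', 'c', 'e', 'a'] -> ['a', 'd', 'c', 'e']
'd': index 1 in ['a', 'd', 'c', 'e'] -> ['d', 'a', 'c', 'e']
'd': index 0 in ['d', 'a', 'c', 'e'] -> ['d', 'a', 'c', 'e']
'a': index 1 in ['d', 'a', 'c', 'e'] -> ['a', 'd', 'c', 'e']
'e': index 3 in ['a', 'd', 'c', 'e'] -> ['e', 'a', 'd', 'c']
'a': index 1 in ['e', 'a', 'd', 'c'] -> ['a', 'e', 'd', 'c']


Output: [0, 3, 2, 3, 3, 1, 0, 1, 3, 1]


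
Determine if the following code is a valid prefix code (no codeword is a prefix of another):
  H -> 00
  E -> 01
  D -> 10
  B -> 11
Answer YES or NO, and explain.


Checking each pair (does one codeword prefix another?):
  H='00' vs E='01': no prefix
  H='00' vs D='10': no prefix
  H='00' vs B='11': no prefix
  E='01' vs H='00': no prefix
  E='01' vs D='10': no prefix
  E='01' vs B='11': no prefix
  D='10' vs H='00': no prefix
  D='10' vs E='01': no prefix
  D='10' vs B='11': no prefix
  B='11' vs H='00': no prefix
  B='11' vs E='01': no prefix
  B='11' vs D='10': no prefix
No violation found over all pairs.

YES -- this is a valid prefix code. No codeword is a prefix of any other codeword.


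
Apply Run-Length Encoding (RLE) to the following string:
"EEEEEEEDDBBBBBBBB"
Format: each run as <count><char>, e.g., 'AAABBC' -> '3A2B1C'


Scanning runs left to right:
  i=0: run of 'E' x 7 -> '7E'
  i=7: run of 'D' x 2 -> '2D'
  i=9: run of 'B' x 8 -> '8B'

RLE = 7E2D8B


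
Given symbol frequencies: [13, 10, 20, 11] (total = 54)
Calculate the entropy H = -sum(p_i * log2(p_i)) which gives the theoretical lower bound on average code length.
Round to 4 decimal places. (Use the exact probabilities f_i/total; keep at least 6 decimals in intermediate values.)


Per-symbol terms -p_i * log2(p_i) with p_i = f_i/54:
  p = 13/54 = 0.240741: log2(p) = -2.054448, -p*log2(p) = 0.494589
  p = 10/54 = 0.185185: log2(p) = -2.432959, -p*log2(p) = 0.450548
  p = 20/54 = 0.370370: log2(p) = -1.432959, -p*log2(p) = 0.530726
  p = 11/54 = 0.203704: log2(p) = -2.295456, -p*log2(p) = 0.467593
H = 0.494589 + 0.450548 + 0.530726 + 0.467593 = 1.943456

H = 1.9435 bits/symbol


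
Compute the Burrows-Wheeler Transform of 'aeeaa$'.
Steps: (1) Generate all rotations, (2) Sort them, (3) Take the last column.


Rotations (sorted):
  0: $aeeaa -> last char: a
  1: a$aeea -> last char: a
  2: aa$aee -> last char: e
  3: aeeaa$ -> last char: $
  4: eaa$ae -> last char: e
  5: eeaa$a -> last char: a


BWT = aae$ea


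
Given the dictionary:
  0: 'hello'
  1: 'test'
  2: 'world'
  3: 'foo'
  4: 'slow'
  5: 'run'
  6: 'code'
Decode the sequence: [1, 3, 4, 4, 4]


Look up each index in the dictionary:
  1 -> 'test'
  3 -> 'foo'
  4 -> 'slow'
  4 -> 'slow'
  4 -> 'slow'

Decoded: "test foo slow slow slow"


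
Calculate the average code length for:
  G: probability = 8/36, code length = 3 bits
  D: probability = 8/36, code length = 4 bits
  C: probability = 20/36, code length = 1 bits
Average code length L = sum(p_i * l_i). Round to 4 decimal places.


Weighted contributions p_i * l_i:
  G: (8/36) * 3 = 24/36
  D: (8/36) * 4 = 32/36
  C: (20/36) * 1 = 20/36
Sum = (24 + 32 + 20)/36 = 76/36

L = 76/36 = 2.1111 bits/symbol


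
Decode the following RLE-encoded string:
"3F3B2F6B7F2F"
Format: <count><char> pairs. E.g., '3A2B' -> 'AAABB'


Expanding each <count><char> pair:
  3F -> 'FFF'
  3B -> 'BBB'
  2F -> 'FF'
  6B -> 'BBBBBB'
  7F -> 'FFFFFFF'
  2F -> 'FF'

Decoded = FFFBBBFFBBBBBBFFFFFFFFF


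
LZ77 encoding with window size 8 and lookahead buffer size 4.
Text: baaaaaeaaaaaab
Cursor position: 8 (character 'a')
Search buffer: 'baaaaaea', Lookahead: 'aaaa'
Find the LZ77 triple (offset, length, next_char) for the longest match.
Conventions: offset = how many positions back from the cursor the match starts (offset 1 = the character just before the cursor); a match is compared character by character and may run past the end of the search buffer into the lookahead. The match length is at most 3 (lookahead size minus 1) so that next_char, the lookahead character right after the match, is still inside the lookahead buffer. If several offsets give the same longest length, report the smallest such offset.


Try each offset into the search buffer:
  offset=1 (pos 7, char 'a'): match length 3
  offset=2 (pos 6, char 'e'): match length 0
  offset=3 (pos 5, char 'a'): match length 1
  offset=4 (pos 4, char 'a'): match length 2
  offset=5 (pos 3, char 'a'): match length 3
  offset=6 (pos 2, char 'a'): match length 3
  offset=7 (pos 1, char 'a'): match length 3
  offset=8 (pos 0, char 'b'): match length 0
Longest match has length 3, found at offsets 1, 5, 6, 7; take the smallest, offset 1.
next_char = character at position 8 + 3 = 11 -> 'a'

Best match: offset=1, length=3 (matching 'aaa' starting at position 7)
LZ77 triple: (1, 3, 'a')


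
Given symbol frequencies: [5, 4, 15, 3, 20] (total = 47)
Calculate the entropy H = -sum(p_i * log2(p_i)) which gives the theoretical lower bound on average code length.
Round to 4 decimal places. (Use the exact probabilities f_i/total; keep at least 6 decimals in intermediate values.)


Per-symbol terms -p_i * log2(p_i) with p_i = f_i/47:
  p = 5/47 = 0.106383: log2(p) = -3.232661, -p*log2(p) = 0.343900
  p = 4/47 = 0.085106: log2(p) = -3.554589, -p*log2(p) = 0.302518
  p = 15/47 = 0.319149: log2(p) = -1.647698, -p*log2(p) = 0.525861
  p = 3/47 = 0.063830: log2(p) = -3.969626, -p*log2(p) = 0.253380
  p = 20/47 = 0.425532: log2(p) = -1.232661, -p*log2(p) = 0.524536
H = 0.343900 + 0.302518 + 0.525861 + 0.253380 + 0.524536 = 1.950195

H = 1.9502 bits/symbol


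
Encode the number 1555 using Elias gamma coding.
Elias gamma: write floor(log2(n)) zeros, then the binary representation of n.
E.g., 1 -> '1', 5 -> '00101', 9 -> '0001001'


num_bits = floor(log2(1555)) + 1 = 11
leading_zeros = num_bits - 1 = 10
binary(1555) = 11000010011

Elias gamma(1555) = '0000000000' + '11000010011' = 000000000011000010011 (21 bits)


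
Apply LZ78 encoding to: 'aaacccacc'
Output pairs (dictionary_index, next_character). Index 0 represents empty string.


LZ78 encoding steps:
Dictionary: {0: ''}
Step 1: w='' (idx 0), next='a' -> output (0, 'a'), add 'a' as idx 1
Step 2: w='a' (idx 1), next='a' -> output (1, 'a'), add 'aa' as idx 2
Step 3: w='' (idx 0), next='c' -> output (0, 'c'), add 'c' as idx 3
Step 4: w='c' (idx 3), next='c' -> output (3, 'c'), add 'cc' as idx 4
Step 5: w='a' (idx 1), next='c' -> output (1, 'c'), add 'ac' as idx 5
Step 6: w='c' (idx 3), end of input -> output (3, '')


Encoded: [(0, 'a'), (1, 'a'), (0, 'c'), (3, 'c'), (1, 'c'), (3, '')]


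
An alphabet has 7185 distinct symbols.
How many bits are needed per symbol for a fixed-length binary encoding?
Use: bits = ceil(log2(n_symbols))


log2(7185) = 12.8108
Bracket: 2^12 = 4096 < 7185 <= 2^13 = 8192
So ceil(log2(7185)) = 13

bits = ceil(log2(7185)) = ceil(12.8108) = 13 bits


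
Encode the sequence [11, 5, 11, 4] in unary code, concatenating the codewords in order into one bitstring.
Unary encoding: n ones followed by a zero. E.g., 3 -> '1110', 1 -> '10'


Encode each number as n ones followed by a terminating 0:
  11 -> 111111111110 (12 bits)
  5 -> 111110 (6 bits)
  11 -> 111111111110 (12 bits)
  4 -> 11110 (5 bits)
Total length = 12 + 6 + 12 + 5 = 35 bits.

Unary([11, 5, 11, 4]) = 11111111111011111011111111111011110 (35 bits)


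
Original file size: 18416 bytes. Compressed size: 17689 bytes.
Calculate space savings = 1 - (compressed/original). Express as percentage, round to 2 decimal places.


ratio = compressed/original = 17689/18416 = 0.960523
savings = 1 - ratio = 1 - 0.960523 = 0.039477
as a percentage: 0.039477 * 100 = 3.95%

Space savings = 1 - 17689/18416 = 3.95%


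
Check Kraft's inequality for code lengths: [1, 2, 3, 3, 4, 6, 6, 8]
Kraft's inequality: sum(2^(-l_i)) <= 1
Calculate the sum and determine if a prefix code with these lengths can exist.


Sum = 2^(-1) + 2^(-2) + 2^(-3) + 2^(-3) + 2^(-4) + 2^(-6) + 2^(-6) + 2^(-8)
    = 0.5 + 0.25 + 0.125 + 0.125 + 0.0625 + 0.015625 + 0.015625 + 0.00390625
    = 281/256 = 1.09765625
Since 1.09765625 > 1, Kraft's inequality is NOT satisfied.
A prefix code with these lengths CANNOT exist.

Kraft sum = 1.09765625. Not satisfied.


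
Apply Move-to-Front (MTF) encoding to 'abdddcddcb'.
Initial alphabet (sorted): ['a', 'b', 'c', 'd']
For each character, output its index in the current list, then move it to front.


MTF encoding:
'a': index 0 in ['a', 'b', 'c', 'd'] -> ['a', 'b', 'c', 'd']
'b': index 1 in ['a', 'b', 'c', 'd'] -> ['b', 'a', 'c', 'd']
'd': index 3 in ['b', 'a', 'c', 'd'] -> ['d', 'b', 'a', 'c']
'd': index 0 in ['d', 'b', 'a', 'c'] -> ['d', 'b', 'a', 'c']
'd': index 0 in ['d', 'b', 'a', 'c'] -> ['d', 'b', 'a', 'c']
'c': index 3 in ['d', 'b', 'a', 'c'] -> ['c', 'd', 'b', 'a']
'd': index 1 in ['c', 'd', 'b', 'a'] -> ['d', 'c', 'b', 'a']
'd': index 0 in ['d', 'c', 'b', 'a'] -> ['d', 'c', 'b', 'a']
'c': index 1 in ['d', 'c', 'b', 'a'] -> ['c', 'd', 'b', 'a']
'b': index 2 in ['c', 'd', 'b', 'a'] -> ['b', 'c', 'd', 'a']


Output: [0, 1, 3, 0, 0, 3, 1, 0, 1, 2]


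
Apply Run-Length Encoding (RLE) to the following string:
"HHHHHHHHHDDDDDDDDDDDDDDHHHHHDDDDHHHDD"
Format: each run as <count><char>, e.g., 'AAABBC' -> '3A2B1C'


Scanning runs left to right:
  i=0: run of 'H' x 9 -> '9H'
  i=9: run of 'D' x 14 -> '14D'
  i=23: run of 'H' x 5 -> '5H'
  i=28: run of 'D' x 4 -> '4D'
  i=32: run of 'H' x 3 -> '3H'
  i=35: run of 'D' x 2 -> '2D'

RLE = 9H14D5H4D3H2D


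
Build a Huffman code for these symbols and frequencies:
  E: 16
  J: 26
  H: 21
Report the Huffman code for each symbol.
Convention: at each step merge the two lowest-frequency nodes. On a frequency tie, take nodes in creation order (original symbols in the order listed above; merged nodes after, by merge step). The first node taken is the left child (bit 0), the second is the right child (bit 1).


Huffman tree construction:
Step 1: Merge E(16) + H(21) = 37
Step 2: Merge J(26) + (E+H)(37) = 63
Read each symbol's code off the tree from the root (left child = 0, right child = 1).

Codes:
  E: 10 (length 2)
  J: 0 (length 1)
  H: 11 (length 2)
Average code length: 100/63 = 1.5873 bits/symbol


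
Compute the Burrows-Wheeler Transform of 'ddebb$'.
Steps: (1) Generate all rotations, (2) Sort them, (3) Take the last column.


Rotations (sorted):
  0: $ddebb -> last char: b
  1: b$ddeb -> last char: b
  2: bb$dde -> last char: e
  3: ddebb$ -> last char: $
  4: debb$d -> last char: d
  5: ebb$dd -> last char: d


BWT = bbe$dd


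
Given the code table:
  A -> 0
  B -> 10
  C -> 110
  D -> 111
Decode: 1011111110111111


Decoding:
10 -> B
111 -> D
111 -> D
10 -> B
111 -> D
111 -> D


Result: BDDBDD


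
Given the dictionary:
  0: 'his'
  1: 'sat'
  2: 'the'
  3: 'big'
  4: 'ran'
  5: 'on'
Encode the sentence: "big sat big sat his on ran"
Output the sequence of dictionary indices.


Look up each word in the dictionary:
  'big' -> 3
  'sat' -> 1
  'big' -> 3
  'sat' -> 1
  'his' -> 0
  'on' -> 5
  'ran' -> 4

Encoded: [3, 1, 3, 1, 0, 5, 4]


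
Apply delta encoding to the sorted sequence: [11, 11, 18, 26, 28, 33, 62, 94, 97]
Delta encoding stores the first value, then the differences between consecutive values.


First value: 11
Deltas:
  11 - 11 = 0
  18 - 11 = 7
  26 - 18 = 8
  28 - 26 = 2
  33 - 28 = 5
  62 - 33 = 29
  94 - 62 = 32
  97 - 94 = 3


Delta encoded: [11, 0, 7, 8, 2, 5, 29, 32, 3]


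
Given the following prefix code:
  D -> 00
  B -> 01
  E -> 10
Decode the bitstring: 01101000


Decoding step by step:
Bits 01 -> B
Bits 10 -> E
Bits 10 -> E
Bits 00 -> D


Decoded message: BEED


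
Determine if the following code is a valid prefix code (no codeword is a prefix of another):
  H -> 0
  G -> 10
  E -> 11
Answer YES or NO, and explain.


Checking each pair (does one codeword prefix another?):
  H='0' vs G='10': no prefix
  H='0' vs E='11': no prefix
  G='10' vs H='0': no prefix
  G='10' vs E='11': no prefix
  E='11' vs H='0': no prefix
  E='11' vs G='10': no prefix
No violation found over all pairs.

YES -- this is a valid prefix code. No codeword is a prefix of any other codeword.


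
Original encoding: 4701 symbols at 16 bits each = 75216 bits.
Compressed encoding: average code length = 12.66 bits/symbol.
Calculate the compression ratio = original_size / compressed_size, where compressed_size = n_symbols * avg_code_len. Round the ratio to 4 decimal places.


original_size = n_symbols * orig_bits = 4701 * 16 = 75216 bits
compressed_size = n_symbols * avg_code_len = 4701 * 12.66 = 59514.66 bits
ratio = original_size / compressed_size = 75216 / 59514.66 = 1.2638

Compression ratio = 1.2638


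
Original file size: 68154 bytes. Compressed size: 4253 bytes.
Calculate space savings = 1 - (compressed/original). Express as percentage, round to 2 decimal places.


ratio = compressed/original = 4253/68154 = 0.062403
savings = 1 - ratio = 1 - 0.062403 = 0.937597
as a percentage: 0.937597 * 100 = 93.76%

Space savings = 1 - 4253/68154 = 93.76%


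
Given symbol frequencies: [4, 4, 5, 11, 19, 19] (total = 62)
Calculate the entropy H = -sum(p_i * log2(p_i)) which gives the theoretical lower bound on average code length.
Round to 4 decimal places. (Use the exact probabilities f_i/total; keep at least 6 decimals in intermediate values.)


Per-symbol terms -p_i * log2(p_i) with p_i = f_i/62:
  p = 4/62 = 0.064516: log2(p) = -3.954196, -p*log2(p) = 0.255109
  p = 4/62 = 0.064516: log2(p) = -3.954196, -p*log2(p) = 0.255109
  p = 5/62 = 0.080645: log2(p) = -3.632268, -p*log2(p) = 0.292925
  p = 11/62 = 0.177419: log2(p) = -2.494765, -p*log2(p) = 0.442620
  p = 19/62 = 0.306452: log2(p) = -1.706269, -p*log2(p) = 0.522889
  p = 19/62 = 0.306452: log2(p) = -1.706269, -p*log2(p) = 0.522889
H = 0.255109 + 0.255109 + 0.292925 + 0.442620 + 0.522889 + 0.522889 = 2.291541

H = 2.2915 bits/symbol


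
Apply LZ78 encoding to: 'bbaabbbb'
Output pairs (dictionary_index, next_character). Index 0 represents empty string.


LZ78 encoding steps:
Dictionary: {0: ''}
Step 1: w='' (idx 0), next='b' -> output (0, 'b'), add 'b' as idx 1
Step 2: w='b' (idx 1), next='a' -> output (1, 'a'), add 'ba' as idx 2
Step 3: w='' (idx 0), next='a' -> output (0, 'a'), add 'a' as idx 3
Step 4: w='b' (idx 1), next='b' -> output (1, 'b'), add 'bb' as idx 4
Step 5: w='bb' (idx 4), end of input -> output (4, '')


Encoded: [(0, 'b'), (1, 'a'), (0, 'a'), (1, 'b'), (4, '')]


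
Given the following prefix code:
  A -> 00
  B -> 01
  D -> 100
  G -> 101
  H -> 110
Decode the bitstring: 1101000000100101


Decoding step by step:
Bits 110 -> H
Bits 100 -> D
Bits 00 -> A
Bits 00 -> A
Bits 100 -> D
Bits 101 -> G


Decoded message: HDAADG


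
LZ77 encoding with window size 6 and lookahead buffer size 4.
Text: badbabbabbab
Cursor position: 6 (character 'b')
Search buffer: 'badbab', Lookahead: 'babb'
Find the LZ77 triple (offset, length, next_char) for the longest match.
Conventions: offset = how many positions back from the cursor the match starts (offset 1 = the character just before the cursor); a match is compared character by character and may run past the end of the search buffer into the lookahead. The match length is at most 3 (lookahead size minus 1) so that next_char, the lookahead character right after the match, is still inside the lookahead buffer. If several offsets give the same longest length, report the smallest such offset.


Try each offset into the search buffer:
  offset=1 (pos 5, char 'b'): match length 1
  offset=2 (pos 4, char 'a'): match length 0
  offset=3 (pos 3, char 'b'): match length 3
  offset=4 (pos 2, char 'd'): match length 0
  offset=5 (pos 1, char 'a'): match length 0
  offset=6 (pos 0, char 'b'): match length 2
Longest match has length 3 at offset 3.
next_char = character at position 6 + 3 = 9 -> 'b'

Best match: offset=3, length=3 (matching 'bab' starting at position 3)
LZ77 triple: (3, 3, 'b')


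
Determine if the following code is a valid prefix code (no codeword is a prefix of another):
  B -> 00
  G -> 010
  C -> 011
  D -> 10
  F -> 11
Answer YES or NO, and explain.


Checking each pair (does one codeword prefix another?):
  B='00' vs G='010': no prefix
  B='00' vs C='011': no prefix
  B='00' vs D='10': no prefix
  B='00' vs F='11': no prefix
  G='010' vs B='00': no prefix
  G='010' vs C='011': no prefix
  G='010' vs D='10': no prefix
  G='010' vs F='11': no prefix
  C='011' vs B='00': no prefix
  C='011' vs G='010': no prefix
  C='011' vs D='10': no prefix
  C='011' vs F='11': no prefix
  D='10' vs B='00': no prefix
  D='10' vs G='010': no prefix
  D='10' vs C='011': no prefix
  D='10' vs F='11': no prefix
  F='11' vs B='00': no prefix
  F='11' vs G='010': no prefix
  F='11' vs C='011': no prefix
  F='11' vs D='10': no prefix
No violation found over all pairs.

YES -- this is a valid prefix code. No codeword is a prefix of any other codeword.


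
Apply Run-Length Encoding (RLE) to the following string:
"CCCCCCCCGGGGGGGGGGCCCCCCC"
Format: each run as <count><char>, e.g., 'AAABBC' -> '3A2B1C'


Scanning runs left to right:
  i=0: run of 'C' x 8 -> '8C'
  i=8: run of 'G' x 10 -> '10G'
  i=18: run of 'C' x 7 -> '7C'

RLE = 8C10G7C


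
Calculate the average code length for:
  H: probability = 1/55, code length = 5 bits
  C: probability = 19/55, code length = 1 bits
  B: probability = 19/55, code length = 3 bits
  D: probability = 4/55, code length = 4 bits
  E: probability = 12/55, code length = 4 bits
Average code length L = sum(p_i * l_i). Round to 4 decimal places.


Weighted contributions p_i * l_i:
  H: (1/55) * 5 = 5/55
  C: (19/55) * 1 = 19/55
  B: (19/55) * 3 = 57/55
  D: (4/55) * 4 = 16/55
  E: (12/55) * 4 = 48/55
Sum = (5 + 19 + 57 + 16 + 48)/55 = 145/55

L = 145/55 = 2.6364 bits/symbol


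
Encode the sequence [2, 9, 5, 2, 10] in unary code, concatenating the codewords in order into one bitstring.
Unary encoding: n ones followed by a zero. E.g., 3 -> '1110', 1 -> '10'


Encode each number as n ones followed by a terminating 0:
  2 -> 110 (3 bits)
  9 -> 1111111110 (10 bits)
  5 -> 111110 (6 bits)
  2 -> 110 (3 bits)
  10 -> 11111111110 (11 bits)
Total length = 3 + 10 + 6 + 3 + 11 = 33 bits.

Unary([2, 9, 5, 2, 10]) = 110111111111011111011011111111110 (33 bits)


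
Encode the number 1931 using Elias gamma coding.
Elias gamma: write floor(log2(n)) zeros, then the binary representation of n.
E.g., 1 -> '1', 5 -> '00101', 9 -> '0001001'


num_bits = floor(log2(1931)) + 1 = 11
leading_zeros = num_bits - 1 = 10
binary(1931) = 11110001011

Elias gamma(1931) = '0000000000' + '11110001011' = 000000000011110001011 (21 bits)


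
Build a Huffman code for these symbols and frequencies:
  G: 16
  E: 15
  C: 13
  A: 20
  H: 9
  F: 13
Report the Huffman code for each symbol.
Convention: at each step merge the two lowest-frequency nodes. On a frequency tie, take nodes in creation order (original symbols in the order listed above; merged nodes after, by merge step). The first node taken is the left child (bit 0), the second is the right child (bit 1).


Huffman tree construction:
Step 1: Merge H(9) + C(13) = 22
Step 2: Merge F(13) + E(15) = 28
Step 3: Merge G(16) + A(20) = 36
Step 4: Merge (H+C)(22) + (F+E)(28) = 50
Step 5: Merge (G+A)(36) + ((H+C)+(F+E))(50) = 86
Read each symbol's code off the tree from the root (left child = 0, right child = 1).

Codes:
  G: 00 (length 2)
  E: 111 (length 3)
  C: 101 (length 3)
  A: 01 (length 2)
  H: 100 (length 3)
  F: 110 (length 3)
Average code length: 222/86 = 2.5814 bits/symbol


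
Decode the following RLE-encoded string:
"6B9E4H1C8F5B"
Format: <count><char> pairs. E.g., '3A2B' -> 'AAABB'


Expanding each <count><char> pair:
  6B -> 'BBBBBB'
  9E -> 'EEEEEEEEE'
  4H -> 'HHHH'
  1C -> 'C'
  8F -> 'FFFFFFFF'
  5B -> 'BBBBB'

Decoded = BBBBBBEEEEEEEEEHHHHCFFFFFFFFBBBBB


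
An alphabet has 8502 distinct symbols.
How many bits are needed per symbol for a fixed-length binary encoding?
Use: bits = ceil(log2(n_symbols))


log2(8502) = 13.0536
Bracket: 2^13 = 8192 < 8502 <= 2^14 = 16384
So ceil(log2(8502)) = 14

bits = ceil(log2(8502)) = ceil(13.0536) = 14 bits


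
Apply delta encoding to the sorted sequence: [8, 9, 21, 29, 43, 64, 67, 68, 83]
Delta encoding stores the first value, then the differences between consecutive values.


First value: 8
Deltas:
  9 - 8 = 1
  21 - 9 = 12
  29 - 21 = 8
  43 - 29 = 14
  64 - 43 = 21
  67 - 64 = 3
  68 - 67 = 1
  83 - 68 = 15


Delta encoded: [8, 1, 12, 8, 14, 21, 3, 1, 15]


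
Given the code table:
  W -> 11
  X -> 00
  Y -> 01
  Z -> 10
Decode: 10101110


Decoding:
10 -> Z
10 -> Z
11 -> W
10 -> Z


Result: ZZWZ


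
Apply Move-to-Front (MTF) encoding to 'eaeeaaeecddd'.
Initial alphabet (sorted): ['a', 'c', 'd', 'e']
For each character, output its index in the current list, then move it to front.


MTF encoding:
'e': index 3 in ['a', 'c', 'd', 'e'] -> ['e', 'a', 'c', 'd']
'a': index 1 in ['e', 'a', 'c', 'd'] -> ['a', 'e', 'c', 'd']
'e': index 1 in ['a', 'e', 'c', 'd'] -> ['e', 'a', 'c', 'd']
'e': index 0 in ['e', 'a', 'c', 'd'] -> ['e', 'a', 'c', 'd']
'a': index 1 in ['e', 'a', 'c', 'd'] -> ['a', 'e', 'c', 'd']
'a': index 0 in ['a', 'e', 'c', 'd'] -> ['a', 'e', 'c', 'd']
'e': index 1 in ['a', 'e', 'c', 'd'] -> ['e', 'a', 'c', 'd']
'e': index 0 in ['e', 'a', 'c', 'd'] -> ['e', 'a', 'c', 'd']
'c': index 2 in ['e', 'a', 'c', 'd'] -> ['c', 'e', 'a', 'd']
'd': index 3 in ['c', 'e', 'a', 'd'] -> ['d', 'c', 'e', 'a']
'd': index 0 in ['d', 'c', 'e', 'a'] -> ['d', 'c', 'e', 'a']
'd': index 0 in ['d', 'c', 'e', 'a'] -> ['d', 'c', 'e', 'a']


Output: [3, 1, 1, 0, 1, 0, 1, 0, 2, 3, 0, 0]


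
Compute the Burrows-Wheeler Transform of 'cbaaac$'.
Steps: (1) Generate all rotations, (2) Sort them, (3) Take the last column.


Rotations (sorted):
  0: $cbaaac -> last char: c
  1: aaac$cb -> last char: b
  2: aac$cba -> last char: a
  3: ac$cbaa -> last char: a
  4: baaac$c -> last char: c
  5: c$cbaaa -> last char: a
  6: cbaaac$ -> last char: $


BWT = cbaaca$


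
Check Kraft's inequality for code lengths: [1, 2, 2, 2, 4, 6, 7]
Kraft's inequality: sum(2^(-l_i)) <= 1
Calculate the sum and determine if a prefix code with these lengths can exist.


Sum = 2^(-1) + 2^(-2) + 2^(-2) + 2^(-2) + 2^(-4) + 2^(-6) + 2^(-7)
    = 0.5 + 0.25 + 0.25 + 0.25 + 0.0625 + 0.015625 + 0.0078125
    = 171/128 = 1.3359375
Since 1.3359375 > 1, Kraft's inequality is NOT satisfied.
A prefix code with these lengths CANNOT exist.

Kraft sum = 1.3359375. Not satisfied.


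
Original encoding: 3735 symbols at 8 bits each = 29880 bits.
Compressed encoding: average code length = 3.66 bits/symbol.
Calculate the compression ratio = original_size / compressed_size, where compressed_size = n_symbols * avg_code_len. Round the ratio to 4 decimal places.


original_size = n_symbols * orig_bits = 3735 * 8 = 29880 bits
compressed_size = n_symbols * avg_code_len = 3735 * 3.66 = 13670.1 bits
ratio = original_size / compressed_size = 29880 / 13670.1 = 2.1858

Compression ratio = 2.1858


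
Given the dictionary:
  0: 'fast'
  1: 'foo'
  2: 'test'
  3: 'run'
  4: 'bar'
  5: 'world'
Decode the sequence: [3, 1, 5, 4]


Look up each index in the dictionary:
  3 -> 'run'
  1 -> 'foo'
  5 -> 'world'
  4 -> 'bar'

Decoded: "run foo world bar"


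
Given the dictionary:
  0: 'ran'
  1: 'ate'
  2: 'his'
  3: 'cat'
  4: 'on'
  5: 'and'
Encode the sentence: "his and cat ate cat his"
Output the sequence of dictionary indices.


Look up each word in the dictionary:
  'his' -> 2
  'and' -> 5
  'cat' -> 3
  'ate' -> 1
  'cat' -> 3
  'his' -> 2

Encoded: [2, 5, 3, 1, 3, 2]


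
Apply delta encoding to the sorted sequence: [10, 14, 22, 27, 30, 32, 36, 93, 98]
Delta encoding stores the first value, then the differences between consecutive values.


First value: 10
Deltas:
  14 - 10 = 4
  22 - 14 = 8
  27 - 22 = 5
  30 - 27 = 3
  32 - 30 = 2
  36 - 32 = 4
  93 - 36 = 57
  98 - 93 = 5


Delta encoded: [10, 4, 8, 5, 3, 2, 4, 57, 5]
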